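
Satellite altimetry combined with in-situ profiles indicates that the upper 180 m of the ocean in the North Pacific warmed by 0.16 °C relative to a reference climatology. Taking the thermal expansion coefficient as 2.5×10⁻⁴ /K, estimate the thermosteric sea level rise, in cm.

Δh ≈ 0.72 cm

Δh = αΔT·H = 2.5×10⁻⁴ × 0.16 × 180 = 0.00720 m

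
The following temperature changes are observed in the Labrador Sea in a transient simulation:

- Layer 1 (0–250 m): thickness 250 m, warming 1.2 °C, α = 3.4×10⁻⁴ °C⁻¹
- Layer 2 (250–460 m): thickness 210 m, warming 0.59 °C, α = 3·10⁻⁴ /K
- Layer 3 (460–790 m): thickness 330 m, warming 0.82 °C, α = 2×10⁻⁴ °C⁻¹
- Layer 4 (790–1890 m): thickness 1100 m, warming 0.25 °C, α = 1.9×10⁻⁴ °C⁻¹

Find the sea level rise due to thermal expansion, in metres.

250 × 1.2 × 3.4×10⁻⁴ = 0.10200 m
250–460 m: 210 × 3×10⁻⁴ × 0.59 = 0.03717 m
460–790 m: 0.82 × 2×10⁻⁴ × 330 = 0.05412 m
Layer 4: 0.25 × 1100 × 1.9×10⁻⁴ = 0.05225 m
Δh = 0.10200 + 0.03717 + 0.05412 + 0.05225 = 0.24554 m

0.246 m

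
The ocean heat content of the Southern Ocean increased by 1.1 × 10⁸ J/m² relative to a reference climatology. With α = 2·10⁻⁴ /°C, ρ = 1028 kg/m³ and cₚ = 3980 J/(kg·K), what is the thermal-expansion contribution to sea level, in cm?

Δh = αQ/(ρcₚ) = 2×10⁻⁴ × 1.1×10⁸ / (1028 × 3980) ≈ 0.0053771 m

about 0.54 cm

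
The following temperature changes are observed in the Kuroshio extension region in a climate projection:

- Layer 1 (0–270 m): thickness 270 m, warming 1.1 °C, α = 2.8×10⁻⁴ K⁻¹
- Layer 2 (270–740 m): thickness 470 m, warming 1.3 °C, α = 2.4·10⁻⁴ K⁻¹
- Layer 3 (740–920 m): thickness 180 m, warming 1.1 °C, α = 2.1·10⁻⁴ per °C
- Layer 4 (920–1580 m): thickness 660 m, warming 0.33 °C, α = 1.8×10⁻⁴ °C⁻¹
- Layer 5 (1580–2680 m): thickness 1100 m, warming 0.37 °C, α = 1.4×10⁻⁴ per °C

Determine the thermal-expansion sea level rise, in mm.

Δh ≈ 370 mm

0–270 m: 1.1 × 2.8×10⁻⁴ × 270 = 0.08316 m
270–740 m: 470 × 2.4×10⁻⁴ × 1.3 = 0.14664 m
740–920 m: 180 × 2.1×10⁻⁴ × 1.1 = 0.04158 m
920–1580 m: 0.33 × 1.8×10⁻⁴ × 660 = 0.039204 m
1.4×10⁻⁴ × 1100 × 0.37 = 0.05698 m
Δh = 0.08316 + 0.14664 + 0.04158 + 0.039204 + 0.05698 = 0.367564 m ≈ 370 mm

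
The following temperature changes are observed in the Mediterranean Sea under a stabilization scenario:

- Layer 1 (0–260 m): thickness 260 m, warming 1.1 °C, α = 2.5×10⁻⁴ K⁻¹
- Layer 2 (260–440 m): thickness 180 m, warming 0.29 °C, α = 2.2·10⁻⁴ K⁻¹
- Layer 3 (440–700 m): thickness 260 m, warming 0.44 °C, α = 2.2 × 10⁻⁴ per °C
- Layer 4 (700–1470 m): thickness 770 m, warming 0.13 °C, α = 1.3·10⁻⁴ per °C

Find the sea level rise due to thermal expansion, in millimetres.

0–260 m: 1.1 × 2.5×10⁻⁴ × 260 = 0.07150 m
Layer 2: 2.2×10⁻⁴ × 180 × 0.29 = 0.011484 m
2.2×10⁻⁴ × 260 × 0.44 = 0.025168 m
0.13 × 770 × 1.3×10⁻⁴ = 0.013013 m
Δh = 0.07150 + 0.011484 + 0.025168 + 0.013013 = 0.121165 m ≈ 121 mm

about 121 mm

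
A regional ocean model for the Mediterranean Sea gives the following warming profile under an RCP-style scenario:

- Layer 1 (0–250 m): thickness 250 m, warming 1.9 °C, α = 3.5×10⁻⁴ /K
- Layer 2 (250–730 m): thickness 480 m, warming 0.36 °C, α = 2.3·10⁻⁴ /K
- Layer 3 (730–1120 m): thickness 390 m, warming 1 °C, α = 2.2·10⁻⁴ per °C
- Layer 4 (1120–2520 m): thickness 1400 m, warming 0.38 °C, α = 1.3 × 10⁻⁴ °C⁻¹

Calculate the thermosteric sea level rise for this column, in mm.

Δh ≈ 360 mm

0–250 m: 1.9 × 3.5×10⁻⁴ × 250 = 0.16625 m
Layer 2: 0.36 × 2.3×10⁻⁴ × 480 = 0.039744 m
Layer 3: 390 × 2.2×10⁻⁴ × 1 = 0.08580 m
1.3×10⁻⁴ × 1400 × 0.38 = 0.06916 m
Δh = 0.16625 + 0.039744 + 0.08580 + 0.06916 = 0.360954 m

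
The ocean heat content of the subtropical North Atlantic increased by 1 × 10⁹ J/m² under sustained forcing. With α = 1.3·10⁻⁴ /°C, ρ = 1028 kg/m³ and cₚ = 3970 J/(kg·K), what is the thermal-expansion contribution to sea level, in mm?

about 31.9 mm

Δh = αQ/(ρcₚ) = 1.3×10⁻⁴ × 1×10⁹ / (1028 × 3970) ≈ 0.031854 m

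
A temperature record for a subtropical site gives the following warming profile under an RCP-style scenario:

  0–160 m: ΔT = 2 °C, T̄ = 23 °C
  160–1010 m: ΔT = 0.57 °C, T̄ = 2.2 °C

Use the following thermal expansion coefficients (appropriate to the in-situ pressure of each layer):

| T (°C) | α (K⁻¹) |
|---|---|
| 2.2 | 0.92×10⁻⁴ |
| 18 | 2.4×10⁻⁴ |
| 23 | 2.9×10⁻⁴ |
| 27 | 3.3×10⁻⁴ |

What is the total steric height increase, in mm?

137 mm of thermosteric rise

Layer 1 at 23 °C → α = 2.9×10⁻⁴ K⁻¹
Layer 2 at 2.2 °C → α = 0.92×10⁻⁴ K⁻¹
Layer 1: 2 × 160 × 2.9×10⁻⁴ = 0.09280 m
160–1010 m: 850 × 0.57 × 0.92×10⁻⁴ = 0.044574 m
Δh = 0.09280 + 0.044574 = 0.137374 m ≈ 137 mm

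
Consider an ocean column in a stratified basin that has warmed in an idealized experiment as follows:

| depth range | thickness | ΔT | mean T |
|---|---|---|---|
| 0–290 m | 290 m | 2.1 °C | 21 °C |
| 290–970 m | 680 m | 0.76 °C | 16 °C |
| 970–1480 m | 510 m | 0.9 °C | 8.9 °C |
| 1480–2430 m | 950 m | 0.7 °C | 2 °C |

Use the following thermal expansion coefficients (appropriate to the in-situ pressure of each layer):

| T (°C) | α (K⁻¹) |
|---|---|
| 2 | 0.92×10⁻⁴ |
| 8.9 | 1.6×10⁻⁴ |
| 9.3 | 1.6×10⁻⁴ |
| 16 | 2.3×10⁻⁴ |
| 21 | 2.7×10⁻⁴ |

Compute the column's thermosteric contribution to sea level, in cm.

Layer 1 at 21 °C → α = 2.7×10⁻⁴ K⁻¹
Layer 2 at 16 °C → α = 2.3×10⁻⁴ K⁻¹
Layer 3 at 8.9 °C → α = 1.6×10⁻⁴ K⁻¹
Layer 4 at 2 °C → α = 0.92×10⁻⁴ K⁻¹
2.1 × 2.7×10⁻⁴ × 290 = 0.16443 m
Layer 2: 680 × 2.3×10⁻⁴ × 0.76 = 0.118864 m
510 × 0.9 × 1.6×10⁻⁴ = 0.07344 m
1480–2430 m: 0.7 × 950 × 0.92×10⁻⁴ = 0.06118 m
Δh = 0.16443 + 0.118864 + 0.07344 + 0.06118 = 0.417914 m

Δh = 42 cm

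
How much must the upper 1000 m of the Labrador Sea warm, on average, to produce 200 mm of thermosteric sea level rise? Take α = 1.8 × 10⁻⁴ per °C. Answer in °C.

ΔT = Δh/(αH) = 0.2 / (1.8×10⁻⁴ × 1000) ≈ 1.111 °C

1.11 °C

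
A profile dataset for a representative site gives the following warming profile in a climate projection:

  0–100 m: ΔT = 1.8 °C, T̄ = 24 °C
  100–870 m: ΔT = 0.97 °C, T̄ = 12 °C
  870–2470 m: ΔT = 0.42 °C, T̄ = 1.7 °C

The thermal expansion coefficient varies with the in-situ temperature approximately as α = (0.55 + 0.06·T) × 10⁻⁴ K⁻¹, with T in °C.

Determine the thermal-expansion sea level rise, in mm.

about 174 mm

Layer 1: α = (0.55 + 0.06×24)×10⁻⁴ = 1.99×10⁻⁴ K⁻¹
Layer 2: α = (0.55 + 0.06×12)×10⁻⁴ = 1.27×10⁻⁴ K⁻¹
Layer 3: α = (0.55 + 0.06×1.7)×10⁻⁴ = 0.652×10⁻⁴ K⁻¹
Layer 1: 1.8 × 1.99×10⁻⁴ × 100 = 0.03582 m
Layer 2: 770 × 1.27×10⁻⁴ × 0.97 = 0.0948563 m
Layer 3: 0.42 × 1600 × 0.652×10⁻⁴ = 0.0438144 m
Δh = 0.03582 + 0.0948563 + 0.0438144 = 0.1744907 m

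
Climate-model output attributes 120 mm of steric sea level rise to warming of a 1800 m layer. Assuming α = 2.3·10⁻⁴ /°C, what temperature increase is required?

0.290 °C

ΔT = Δh/(αH) = 0.12 / (2.3×10⁻⁴ × 1800) ≈ 0.2899 °C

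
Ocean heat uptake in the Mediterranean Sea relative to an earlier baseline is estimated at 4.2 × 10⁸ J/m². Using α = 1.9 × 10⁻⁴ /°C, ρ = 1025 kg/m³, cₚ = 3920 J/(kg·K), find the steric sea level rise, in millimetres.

Δh = αQ/(ρcₚ) = 1.9×10⁻⁴ × 4.2×10⁸ / (1025 × 3920) ≈ 0.019861 m

19.9 mm of thermosteric rise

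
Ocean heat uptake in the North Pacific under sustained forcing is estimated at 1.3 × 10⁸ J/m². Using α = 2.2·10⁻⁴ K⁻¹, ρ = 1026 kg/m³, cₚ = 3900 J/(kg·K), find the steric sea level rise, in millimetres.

Δh ≈ 7.1 mm

Δh = αQ/(ρcₚ) = 2.2×10⁻⁴ × 1.3×10⁸ / (1026 × 3900) ≈ 0.0071475 m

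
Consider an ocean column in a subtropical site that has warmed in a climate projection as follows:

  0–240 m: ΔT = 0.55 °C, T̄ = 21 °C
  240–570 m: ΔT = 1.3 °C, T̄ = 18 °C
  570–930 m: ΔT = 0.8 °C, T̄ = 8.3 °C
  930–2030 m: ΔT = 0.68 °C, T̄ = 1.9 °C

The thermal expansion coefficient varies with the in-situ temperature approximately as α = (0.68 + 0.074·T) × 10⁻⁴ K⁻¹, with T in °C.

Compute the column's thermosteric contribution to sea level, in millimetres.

Layer 1: α = (0.68 + 0.074×21)×10⁻⁴ = 2.234×10⁻⁴ K⁻¹
Layer 2: α = (0.68 + 0.074×18)×10⁻⁴ = 2.012×10⁻⁴ K⁻¹
Layer 3: α = (0.68 + 0.074×8.3)×10⁻⁴ = 1.2942×10⁻⁴ K⁻¹
Layer 4: α = (0.68 + 0.074×1.9)×10⁻⁴ = 0.8206×10⁻⁴ K⁻¹
0.55 × 240 × 2.234×10⁻⁴ = 0.0294888 m
240–570 m: 1.3 × 330 × 2.012×10⁻⁴ = 0.0863148 m
570–930 m: 0.8 × 1.2942×10⁻⁴ × 360 = 0.03727296 m
0.68 × 0.8206×10⁻⁴ × 1100 = 0.06138088 m
Δh = 0.0294888 + 0.0863148 + 0.03727296 + 0.06138088 = 0.21445744 m

214 mm of thermosteric rise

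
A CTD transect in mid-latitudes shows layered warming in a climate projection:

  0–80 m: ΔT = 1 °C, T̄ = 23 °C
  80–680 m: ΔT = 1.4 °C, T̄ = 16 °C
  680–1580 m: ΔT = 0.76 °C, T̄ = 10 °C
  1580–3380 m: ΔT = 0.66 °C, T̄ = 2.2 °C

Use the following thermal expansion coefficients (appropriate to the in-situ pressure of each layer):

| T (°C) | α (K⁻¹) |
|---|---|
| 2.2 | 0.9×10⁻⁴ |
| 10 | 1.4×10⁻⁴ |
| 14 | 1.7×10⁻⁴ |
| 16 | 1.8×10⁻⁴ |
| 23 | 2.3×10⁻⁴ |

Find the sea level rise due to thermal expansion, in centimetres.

37.2 cm

Layer 1 at 23 °C → α = 2.3×10⁻⁴ K⁻¹
Layer 2 at 16 °C → α = 1.8×10⁻⁴ K⁻¹
Layer 3 at 10 °C → α = 1.4×10⁻⁴ K⁻¹
Layer 4 at 2.2 °C → α = 0.9×10⁻⁴ K⁻¹
2.3×10⁻⁴ × 1 × 80 = 0.01840 m
Layer 2: 1.8×10⁻⁴ × 600 × 1.4 = 0.15120 m
680–1580 m: 0.76 × 900 × 1.4×10⁻⁴ = 0.09576 m
Layer 4: 0.66 × 1800 × 0.9×10⁻⁴ = 0.10692 m
Δh = 0.01840 + 0.15120 + 0.09576 + 0.10692 = 0.37228 m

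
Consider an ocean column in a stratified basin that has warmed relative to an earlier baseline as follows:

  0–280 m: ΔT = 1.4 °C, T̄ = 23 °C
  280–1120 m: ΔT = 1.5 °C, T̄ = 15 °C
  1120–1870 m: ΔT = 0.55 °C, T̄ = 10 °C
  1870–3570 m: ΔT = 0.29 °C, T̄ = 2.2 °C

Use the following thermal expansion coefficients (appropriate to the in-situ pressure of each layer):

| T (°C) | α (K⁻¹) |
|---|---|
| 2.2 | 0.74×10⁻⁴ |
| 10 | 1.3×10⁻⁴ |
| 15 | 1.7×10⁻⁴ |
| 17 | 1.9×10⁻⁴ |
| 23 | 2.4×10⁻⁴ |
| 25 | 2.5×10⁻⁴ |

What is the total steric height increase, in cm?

Δh = 39.8 cm

Layer 1 at 23 °C → α = 2.4×10⁻⁴ K⁻¹
Layer 2 at 15 °C → α = 1.7×10⁻⁴ K⁻¹
Layer 3 at 10 °C → α = 1.3×10⁻⁴ K⁻¹
Layer 4 at 2.2 °C → α = 0.74×10⁻⁴ K⁻¹
0–280 m: 1.4 × 280 × 2.4×10⁻⁴ = 0.09408 m
280–1120 m: 1.5 × 1.7×10⁻⁴ × 840 = 0.21420 m
1120–1870 m: 1.3×10⁻⁴ × 0.55 × 750 = 0.053625 m
0.29 × 1700 × 0.74×10⁻⁴ = 0.036482 m
Δh = 0.09408 + 0.21420 + 0.053625 + 0.036482 = 0.398387 m ≈ 39.8 cm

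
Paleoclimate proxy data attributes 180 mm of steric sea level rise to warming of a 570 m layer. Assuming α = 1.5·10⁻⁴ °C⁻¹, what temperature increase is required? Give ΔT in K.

ΔT = Δh/(αH) = 0.18 / (1.5×10⁻⁴ × 570) ≈ 2.105 K

2.11 K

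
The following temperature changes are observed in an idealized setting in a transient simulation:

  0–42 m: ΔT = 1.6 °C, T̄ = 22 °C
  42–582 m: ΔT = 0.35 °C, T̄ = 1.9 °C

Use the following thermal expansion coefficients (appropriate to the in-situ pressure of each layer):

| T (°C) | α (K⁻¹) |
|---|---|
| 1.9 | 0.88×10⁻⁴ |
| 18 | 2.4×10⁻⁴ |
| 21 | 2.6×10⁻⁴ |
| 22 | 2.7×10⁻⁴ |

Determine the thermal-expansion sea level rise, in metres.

0.0348 m of thermosteric rise

Layer 1 at 22 °C → α = 2.7×10⁻⁴ K⁻¹
Layer 2 at 1.9 °C → α = 0.88×10⁻⁴ K⁻¹
0–42 m: 42 × 1.6 × 2.7×10⁻⁴ = 0.018144 m
Layer 2: 540 × 0.88×10⁻⁴ × 0.35 = 0.016632 m
Δh = 0.018144 + 0.016632 = 0.034776 m ≈ 0.0348 m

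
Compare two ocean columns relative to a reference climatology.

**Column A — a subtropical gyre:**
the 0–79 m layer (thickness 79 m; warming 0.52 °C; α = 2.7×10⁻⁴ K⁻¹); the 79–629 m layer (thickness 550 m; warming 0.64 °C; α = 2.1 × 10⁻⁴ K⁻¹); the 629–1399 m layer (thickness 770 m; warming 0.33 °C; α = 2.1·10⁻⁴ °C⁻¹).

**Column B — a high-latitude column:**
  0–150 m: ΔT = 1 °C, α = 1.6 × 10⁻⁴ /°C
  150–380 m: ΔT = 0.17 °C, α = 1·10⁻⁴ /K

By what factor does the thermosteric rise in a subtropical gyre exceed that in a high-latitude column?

≈ 4.96×

A 0–79 m: 2.7×10⁻⁴ × 79 × 0.52 = 0.0110916 m
A 2.1×10⁻⁴ × 550 × 0.64 = 0.07392 m
A Layer 3: 770 × 2.1×10⁻⁴ × 0.33 = 0.053361 m
A total: 0.1383726 m
B 1.6×10⁻⁴ × 150 × 1 = 0.02400 m
B 150–380 m: 0.17 × 1×10⁻⁴ × 230 = 0.00391 m
B total: 0.02791 m
Ratio: 0.1383726 / 0.02791 ≈ 4.958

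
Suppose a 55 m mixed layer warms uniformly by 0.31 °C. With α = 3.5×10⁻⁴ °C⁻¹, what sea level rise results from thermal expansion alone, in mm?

6.0 mm of thermosteric rise

Δh = αΔT·H = 3.5×10⁻⁴ × 0.31 × 55 = 0.0059675 m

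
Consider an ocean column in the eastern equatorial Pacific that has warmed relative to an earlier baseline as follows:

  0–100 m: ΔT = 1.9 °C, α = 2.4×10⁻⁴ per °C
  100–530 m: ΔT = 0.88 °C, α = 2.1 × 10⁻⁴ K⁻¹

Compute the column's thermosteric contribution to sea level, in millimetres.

Layer 1: 1.9 × 100 × 2.4×10⁻⁴ = 0.04560 m
100–530 m: 430 × 0.88 × 2.1×10⁻⁴ = 0.079464 m
Δh = 0.04560 + 0.079464 = 0.125064 m

Δh ≈ 125 mm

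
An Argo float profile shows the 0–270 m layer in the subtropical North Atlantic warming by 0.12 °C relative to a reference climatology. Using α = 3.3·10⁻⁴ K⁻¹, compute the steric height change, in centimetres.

Δh ≈ 1.07 cm

Δh = αΔT·H = 3.3×10⁻⁴ × 0.12 × 270 = 0.010692 m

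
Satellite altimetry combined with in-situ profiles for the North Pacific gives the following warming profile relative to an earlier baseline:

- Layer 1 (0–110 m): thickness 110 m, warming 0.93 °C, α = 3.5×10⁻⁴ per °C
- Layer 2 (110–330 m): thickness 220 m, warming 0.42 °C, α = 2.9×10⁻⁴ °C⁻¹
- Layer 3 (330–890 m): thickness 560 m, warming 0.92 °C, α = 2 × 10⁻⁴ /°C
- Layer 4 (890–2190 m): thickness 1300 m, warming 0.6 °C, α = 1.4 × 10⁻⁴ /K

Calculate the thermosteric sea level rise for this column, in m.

Layer 1: 110 × 3.5×10⁻⁴ × 0.93 = 0.035805 m
2.9×10⁻⁴ × 220 × 0.42 = 0.026796 m
330–890 m: 0.92 × 560 × 2×10⁻⁴ = 0.10304 m
0.6 × 1.4×10⁻⁴ × 1300 = 0.10920 m
Δh = 0.035805 + 0.026796 + 0.10304 + 0.10920 = 0.274841 m

Δh = 0.27 m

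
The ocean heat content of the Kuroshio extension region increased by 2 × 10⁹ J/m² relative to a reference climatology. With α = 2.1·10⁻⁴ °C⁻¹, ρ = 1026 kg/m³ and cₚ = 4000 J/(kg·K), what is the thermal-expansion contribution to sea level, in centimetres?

Δh ≈ 10.2 cm

Δh = αQ/(ρcₚ) = 2.1×10⁻⁴ × 2×10⁹ / (1026 × 4000) ≈ 0.10234 m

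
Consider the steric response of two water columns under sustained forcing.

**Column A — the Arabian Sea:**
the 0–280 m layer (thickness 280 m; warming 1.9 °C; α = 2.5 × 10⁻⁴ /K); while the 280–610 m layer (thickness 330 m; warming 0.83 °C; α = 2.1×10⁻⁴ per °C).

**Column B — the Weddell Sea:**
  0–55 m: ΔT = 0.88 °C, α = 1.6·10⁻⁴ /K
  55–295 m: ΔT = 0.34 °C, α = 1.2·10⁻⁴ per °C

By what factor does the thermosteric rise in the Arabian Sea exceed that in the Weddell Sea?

A Layer 1: 1.9 × 2.5×10⁻⁴ × 280 = 0.13300 m
A Layer 2: 330 × 2.1×10⁻⁴ × 0.83 = 0.057519 m
A total: 0.190519 m
B Layer 1: 55 × 0.88 × 1.6×10⁻⁴ = 0.007744 m
B 55–295 m: 240 × 1.2×10⁻⁴ × 0.34 = 0.009792 m
B total: 0.017536 m
Ratio: 0.190519 / 0.017536 ≈ 10.86

10.9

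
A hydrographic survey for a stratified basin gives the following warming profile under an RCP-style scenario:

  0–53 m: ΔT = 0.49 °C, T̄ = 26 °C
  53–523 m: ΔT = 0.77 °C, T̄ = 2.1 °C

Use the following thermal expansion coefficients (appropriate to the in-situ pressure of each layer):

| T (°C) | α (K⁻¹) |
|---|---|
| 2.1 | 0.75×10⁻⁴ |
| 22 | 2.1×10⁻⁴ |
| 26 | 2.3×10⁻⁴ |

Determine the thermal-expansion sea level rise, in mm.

Layer 1 at 26 °C → α = 2.3×10⁻⁴ K⁻¹
Layer 2 at 2.1 °C → α = 0.75×10⁻⁴ K⁻¹
53 × 2.3×10⁻⁴ × 0.49 = 0.0059731 m
53–523 m: 0.75×10⁻⁴ × 0.77 × 470 = 0.0271425 m
Δh = 0.0059731 + 0.0271425 = 0.0331156 m

33 mm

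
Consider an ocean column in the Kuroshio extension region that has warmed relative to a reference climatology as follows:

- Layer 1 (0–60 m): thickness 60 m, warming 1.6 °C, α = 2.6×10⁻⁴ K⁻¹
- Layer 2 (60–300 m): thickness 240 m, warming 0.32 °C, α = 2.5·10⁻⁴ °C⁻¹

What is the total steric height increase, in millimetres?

44.2 mm of thermosteric rise

0–60 m: 2.6×10⁻⁴ × 1.6 × 60 = 0.02496 m
Layer 2: 2.5×10⁻⁴ × 240 × 0.32 = 0.01920 m
Δh = 0.02496 + 0.01920 = 0.04416 m ≈ 44.2 mm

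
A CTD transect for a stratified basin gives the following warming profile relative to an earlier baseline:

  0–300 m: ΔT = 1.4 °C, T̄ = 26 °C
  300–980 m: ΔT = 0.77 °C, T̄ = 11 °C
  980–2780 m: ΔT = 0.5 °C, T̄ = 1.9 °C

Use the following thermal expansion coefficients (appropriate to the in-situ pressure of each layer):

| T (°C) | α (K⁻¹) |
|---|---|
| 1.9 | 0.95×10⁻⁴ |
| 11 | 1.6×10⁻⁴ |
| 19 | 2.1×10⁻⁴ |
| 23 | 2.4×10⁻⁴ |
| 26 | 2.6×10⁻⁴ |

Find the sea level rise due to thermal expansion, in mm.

278 mm of thermosteric rise

Layer 1 at 26 °C → α = 2.6×10⁻⁴ K⁻¹
Layer 2 at 11 °C → α = 1.6×10⁻⁴ K⁻¹
Layer 3 at 1.9 °C → α = 0.95×10⁻⁴ K⁻¹
0–300 m: 1.4 × 300 × 2.6×10⁻⁴ = 0.10920 m
300–980 m: 680 × 0.77 × 1.6×10⁻⁴ = 0.083776 m
980–2780 m: 0.95×10⁻⁴ × 0.5 × 1800 = 0.08550 m
Δh = 0.10920 + 0.083776 + 0.08550 = 0.278476 m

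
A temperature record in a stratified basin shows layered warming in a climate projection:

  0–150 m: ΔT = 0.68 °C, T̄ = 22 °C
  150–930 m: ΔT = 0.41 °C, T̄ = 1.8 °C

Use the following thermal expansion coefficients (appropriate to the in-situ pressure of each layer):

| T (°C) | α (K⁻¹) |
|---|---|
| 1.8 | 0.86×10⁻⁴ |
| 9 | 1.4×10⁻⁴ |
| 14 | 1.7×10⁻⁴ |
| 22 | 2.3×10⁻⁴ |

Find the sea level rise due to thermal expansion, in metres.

Δh = 0.0510 m

Layer 1 at 22 °C → α = 2.3×10⁻⁴ K⁻¹
Layer 2 at 1.8 °C → α = 0.86×10⁻⁴ K⁻¹
2.3×10⁻⁴ × 0.68 × 150 = 0.02346 m
150–930 m: 0.41 × 0.86×10⁻⁴ × 780 = 0.0275028 m
Δh = 0.02346 + 0.0275028 = 0.0509628 m ≈ 0.0510 m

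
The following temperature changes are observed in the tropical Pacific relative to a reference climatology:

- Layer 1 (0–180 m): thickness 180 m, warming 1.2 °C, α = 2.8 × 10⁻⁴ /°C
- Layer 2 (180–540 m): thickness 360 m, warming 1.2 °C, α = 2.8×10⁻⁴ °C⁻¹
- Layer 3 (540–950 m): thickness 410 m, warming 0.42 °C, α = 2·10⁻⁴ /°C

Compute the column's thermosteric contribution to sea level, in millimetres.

220 mm

0–180 m: 180 × 2.8×10⁻⁴ × 1.2 = 0.06048 m
1.2 × 2.8×10⁻⁴ × 360 = 0.12096 m
410 × 0.42 × 2×10⁻⁴ = 0.03444 m
Δh = 0.06048 + 0.12096 + 0.03444 = 0.21588 m ≈ 220 mm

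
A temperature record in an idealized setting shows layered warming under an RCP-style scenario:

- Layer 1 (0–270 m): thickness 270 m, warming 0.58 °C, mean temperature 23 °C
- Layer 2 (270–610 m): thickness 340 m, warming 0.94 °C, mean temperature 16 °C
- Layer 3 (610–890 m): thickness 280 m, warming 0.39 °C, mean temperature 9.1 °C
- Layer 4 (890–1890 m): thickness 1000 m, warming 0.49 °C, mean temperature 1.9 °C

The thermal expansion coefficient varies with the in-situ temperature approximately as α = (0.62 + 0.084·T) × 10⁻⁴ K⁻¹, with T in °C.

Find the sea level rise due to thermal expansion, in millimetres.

Δh = 160 mm

Layer 1: α = (0.62 + 0.084×23)×10⁻⁴ = 2.552×10⁻⁴ K⁻¹
Layer 2: α = (0.62 + 0.084×16)×10⁻⁴ = 1.964×10⁻⁴ K⁻¹
Layer 3: α = (0.62 + 0.084×9.1)×10⁻⁴ = 1.3844×10⁻⁴ K⁻¹
Layer 4: α = (0.62 + 0.084×1.9)×10⁻⁴ = 0.7796×10⁻⁴ K⁻¹
0.58 × 270 × 2.552×10⁻⁴ = 0.03996432 m
340 × 1.964×10⁻⁴ × 0.94 = 0.06276944 m
610–890 m: 0.39 × 1.3844×10⁻⁴ × 280 = 0.015117648 m
Layer 4: 1000 × 0.7796×10⁻⁴ × 0.49 = 0.0382004 m
Δh = 0.03996432 + 0.06276944 + 0.015117648 + 0.0382004 = 0.156051808 m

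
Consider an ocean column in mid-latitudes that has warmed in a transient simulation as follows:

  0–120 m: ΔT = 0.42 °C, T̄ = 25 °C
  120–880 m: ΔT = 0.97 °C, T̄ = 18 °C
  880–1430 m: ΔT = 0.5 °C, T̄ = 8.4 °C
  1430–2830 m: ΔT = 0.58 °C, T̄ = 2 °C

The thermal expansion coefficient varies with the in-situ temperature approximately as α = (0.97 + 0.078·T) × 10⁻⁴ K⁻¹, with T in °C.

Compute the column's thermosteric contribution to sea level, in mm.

Δh = 330 mm

Layer 1: α = (0.97 + 0.078×25)×10⁻⁴ = 2.92×10⁻⁴ K⁻¹
Layer 2: α = (0.97 + 0.078×18)×10⁻⁴ = 2.374×10⁻⁴ K⁻¹
Layer 3: α = (0.97 + 0.078×8.4)×10⁻⁴ = 1.6252×10⁻⁴ K⁻¹
Layer 4: α = (0.97 + 0.078×2)×10⁻⁴ = 1.126×10⁻⁴ K⁻¹
Layer 1: 0.42 × 2.92×10⁻⁴ × 120 = 0.0147168 m
120–880 m: 760 × 2.374×10⁻⁴ × 0.97 = 0.17501128 m
550 × 0.5 × 1.6252×10⁻⁴ = 0.044693 m
1400 × 1.126×10⁻⁴ × 0.58 = 0.0914312 m
Δh = 0.0147168 + 0.17501128 + 0.044693 + 0.0914312 = 0.32585228 m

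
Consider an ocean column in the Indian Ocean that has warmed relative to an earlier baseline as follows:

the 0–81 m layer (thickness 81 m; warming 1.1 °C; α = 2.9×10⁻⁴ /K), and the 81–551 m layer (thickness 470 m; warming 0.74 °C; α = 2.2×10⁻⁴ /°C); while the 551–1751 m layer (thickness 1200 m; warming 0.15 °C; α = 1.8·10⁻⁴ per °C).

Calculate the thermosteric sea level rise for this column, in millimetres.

Layer 1: 1.1 × 81 × 2.9×10⁻⁴ = 0.025839 m
Layer 2: 470 × 0.74 × 2.2×10⁻⁴ = 0.076516 m
1200 × 0.15 × 1.8×10⁻⁴ = 0.03240 m
Δh = 0.025839 + 0.076516 + 0.03240 = 0.134755 m ≈ 135 mm

135 mm of thermosteric rise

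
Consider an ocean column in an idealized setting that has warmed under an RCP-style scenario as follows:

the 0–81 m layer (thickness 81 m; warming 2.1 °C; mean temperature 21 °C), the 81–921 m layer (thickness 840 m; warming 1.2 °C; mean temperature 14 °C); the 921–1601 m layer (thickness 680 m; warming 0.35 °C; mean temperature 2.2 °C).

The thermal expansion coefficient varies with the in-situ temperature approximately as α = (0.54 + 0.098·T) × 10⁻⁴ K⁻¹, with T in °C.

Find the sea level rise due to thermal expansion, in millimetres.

Layer 1: α = (0.54 + 0.098×21)×10⁻⁴ = 2.598×10⁻⁴ K⁻¹
Layer 2: α = (0.54 + 0.098×14)×10⁻⁴ = 1.912×10⁻⁴ K⁻¹
Layer 3: α = (0.54 + 0.098×2.2)×10⁻⁴ = 0.7556×10⁻⁴ K⁻¹
0–81 m: 2.1 × 2.598×10⁻⁴ × 81 = 0.04419198 m
Layer 2: 840 × 1.2 × 1.912×10⁻⁴ = 0.1927296 m
921–1601 m: 0.35 × 680 × 0.7556×10⁻⁴ = 0.01798328 m
Δh = 0.04419198 + 0.1927296 + 0.01798328 = 0.25490486 m ≈ 250 mm

Δh = 250 mm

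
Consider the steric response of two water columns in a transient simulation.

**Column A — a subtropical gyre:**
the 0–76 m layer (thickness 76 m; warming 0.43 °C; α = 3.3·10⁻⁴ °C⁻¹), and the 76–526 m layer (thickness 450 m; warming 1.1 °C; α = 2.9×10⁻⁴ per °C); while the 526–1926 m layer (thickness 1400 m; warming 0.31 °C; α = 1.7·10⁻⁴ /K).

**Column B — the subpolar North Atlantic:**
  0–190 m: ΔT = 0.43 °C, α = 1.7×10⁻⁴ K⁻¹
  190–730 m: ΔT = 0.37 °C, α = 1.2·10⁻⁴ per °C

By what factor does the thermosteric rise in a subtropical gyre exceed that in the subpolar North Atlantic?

A 76 × 0.43 × 3.3×10⁻⁴ = 0.0107844 m
A Layer 2: 450 × 2.9×10⁻⁴ × 1.1 = 0.14355 m
A 526–1926 m: 1400 × 1.7×10⁻⁴ × 0.31 = 0.07378 m
A total: 0.2281144 m
B 0.43 × 190 × 1.7×10⁻⁴ = 0.013889 m
B 190–730 m: 540 × 0.37 × 1.2×10⁻⁴ = 0.023976 m
B total: 0.037865 m
Ratio: 0.2281144 / 0.037865 ≈ 6.024

6.02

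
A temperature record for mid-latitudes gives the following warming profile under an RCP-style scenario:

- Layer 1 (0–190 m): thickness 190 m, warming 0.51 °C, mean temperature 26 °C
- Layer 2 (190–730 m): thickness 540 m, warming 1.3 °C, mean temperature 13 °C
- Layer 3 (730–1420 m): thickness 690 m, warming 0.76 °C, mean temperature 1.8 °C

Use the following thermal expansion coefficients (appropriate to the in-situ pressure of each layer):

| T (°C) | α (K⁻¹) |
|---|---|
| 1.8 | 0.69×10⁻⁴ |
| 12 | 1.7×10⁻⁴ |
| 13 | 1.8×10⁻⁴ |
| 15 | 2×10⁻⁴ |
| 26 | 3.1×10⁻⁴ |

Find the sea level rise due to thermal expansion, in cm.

Δh = 19.3 cm

Layer 1 at 26 °C → α = 3.1×10⁻⁴ K⁻¹
Layer 2 at 13 °C → α = 1.8×10⁻⁴ K⁻¹
Layer 3 at 1.8 °C → α = 0.69×10⁻⁴ K⁻¹
0–190 m: 0.51 × 190 × 3.1×10⁻⁴ = 0.030039 m
Layer 2: 540 × 1.8×10⁻⁴ × 1.3 = 0.12636 m
730–1420 m: 0.76 × 0.69×10⁻⁴ × 690 = 0.0361836 m
Δh = 0.030039 + 0.12636 + 0.0361836 = 0.1925826 m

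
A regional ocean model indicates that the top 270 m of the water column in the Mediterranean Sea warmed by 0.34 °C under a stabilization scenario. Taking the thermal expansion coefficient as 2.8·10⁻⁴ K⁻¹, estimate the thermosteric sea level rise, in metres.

Δh = αΔT·H = 2.8×10⁻⁴ × 0.34 × 270 = 0.025704 m

about 0.026 m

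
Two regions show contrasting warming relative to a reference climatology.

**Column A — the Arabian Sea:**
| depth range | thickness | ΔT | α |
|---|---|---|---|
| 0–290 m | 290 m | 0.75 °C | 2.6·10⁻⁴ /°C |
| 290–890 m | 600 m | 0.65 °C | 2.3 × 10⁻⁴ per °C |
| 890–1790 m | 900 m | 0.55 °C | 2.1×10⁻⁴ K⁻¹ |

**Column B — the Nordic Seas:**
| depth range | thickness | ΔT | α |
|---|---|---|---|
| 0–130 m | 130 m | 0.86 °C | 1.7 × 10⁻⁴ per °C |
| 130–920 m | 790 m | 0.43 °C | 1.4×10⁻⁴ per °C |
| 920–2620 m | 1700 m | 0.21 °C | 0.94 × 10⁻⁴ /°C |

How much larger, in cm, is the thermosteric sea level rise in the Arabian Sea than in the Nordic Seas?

A 0–290 m: 0.75 × 290 × 2.6×10⁻⁴ = 0.05655 m
A 2.3×10⁻⁴ × 0.65 × 600 = 0.08970 m
A Layer 3: 0.55 × 900 × 2.1×10⁻⁴ = 0.10395 m
A total: 0.25020 m
B 1.7×10⁻⁴ × 0.86 × 130 = 0.019006 m
B 1.4×10⁻⁴ × 790 × 0.43 = 0.047558 m
B 920–2620 m: 1700 × 0.21 × 0.94×10⁻⁴ = 0.033558 m
B total: 0.100122 m
Difference: 0.25020 − 0.100122 = 0.150078 m

Δh_A − Δh_B ≈ 15.0 cm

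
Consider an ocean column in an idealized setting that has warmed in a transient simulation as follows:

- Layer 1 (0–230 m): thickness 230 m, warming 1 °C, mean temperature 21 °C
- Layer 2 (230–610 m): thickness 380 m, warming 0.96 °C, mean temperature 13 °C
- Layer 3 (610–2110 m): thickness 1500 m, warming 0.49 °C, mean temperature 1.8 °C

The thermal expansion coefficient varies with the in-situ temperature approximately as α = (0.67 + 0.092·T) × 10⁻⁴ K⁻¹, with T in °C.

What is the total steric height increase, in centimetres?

Δh = 18.9 cm

Layer 1: α = (0.67 + 0.092×21)×10⁻⁴ = 2.602×10⁻⁴ K⁻¹
Layer 2: α = (0.67 + 0.092×13)×10⁻⁴ = 1.866×10⁻⁴ K⁻¹
Layer 3: α = (0.67 + 0.092×1.8)×10⁻⁴ = 0.8356×10⁻⁴ K⁻¹
Layer 1: 1 × 230 × 2.602×10⁻⁴ = 0.059846 m
Layer 2: 380 × 0.96 × 1.866×10⁻⁴ = 0.06807168 m
1500 × 0.49 × 0.8356×10⁻⁴ = 0.0614166 m
Δh = 0.059846 + 0.06807168 + 0.0614166 = 0.18933428 m ≈ 18.9 cm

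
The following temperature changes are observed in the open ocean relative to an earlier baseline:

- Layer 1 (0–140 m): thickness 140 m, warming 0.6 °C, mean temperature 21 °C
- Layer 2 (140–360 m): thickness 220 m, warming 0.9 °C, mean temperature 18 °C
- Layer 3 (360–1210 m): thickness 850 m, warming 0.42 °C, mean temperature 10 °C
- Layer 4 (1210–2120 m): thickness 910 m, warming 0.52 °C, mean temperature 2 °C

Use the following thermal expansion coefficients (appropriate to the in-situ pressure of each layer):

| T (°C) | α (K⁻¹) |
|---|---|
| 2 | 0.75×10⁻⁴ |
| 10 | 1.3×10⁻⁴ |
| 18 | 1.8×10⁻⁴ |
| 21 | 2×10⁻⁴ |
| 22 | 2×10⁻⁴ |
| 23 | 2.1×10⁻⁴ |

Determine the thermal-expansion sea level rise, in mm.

Δh ≈ 134 mm

Layer 1 at 21 °C → α = 2×10⁻⁴ K⁻¹
Layer 2 at 18 °C → α = 1.8×10⁻⁴ K⁻¹
Layer 3 at 10 °C → α = 1.3×10⁻⁴ K⁻¹
Layer 4 at 2 °C → α = 0.75×10⁻⁴ K⁻¹
0–140 m: 140 × 0.6 × 2×10⁻⁴ = 0.01680 m
140–360 m: 1.8×10⁻⁴ × 220 × 0.9 = 0.03564 m
360–1210 m: 0.42 × 850 × 1.3×10⁻⁴ = 0.04641 m
0.75×10⁻⁴ × 0.52 × 910 = 0.03549 m
Δh = 0.01680 + 0.03564 + 0.04641 + 0.03549 = 0.13434 m ≈ 134 mm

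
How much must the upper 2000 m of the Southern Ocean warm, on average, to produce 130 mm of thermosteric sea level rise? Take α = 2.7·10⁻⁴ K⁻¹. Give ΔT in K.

ΔT = Δh/(αH) = 0.13 / (2.7×10⁻⁴ × 2000) ≈ 0.2407 K

about 0.24 K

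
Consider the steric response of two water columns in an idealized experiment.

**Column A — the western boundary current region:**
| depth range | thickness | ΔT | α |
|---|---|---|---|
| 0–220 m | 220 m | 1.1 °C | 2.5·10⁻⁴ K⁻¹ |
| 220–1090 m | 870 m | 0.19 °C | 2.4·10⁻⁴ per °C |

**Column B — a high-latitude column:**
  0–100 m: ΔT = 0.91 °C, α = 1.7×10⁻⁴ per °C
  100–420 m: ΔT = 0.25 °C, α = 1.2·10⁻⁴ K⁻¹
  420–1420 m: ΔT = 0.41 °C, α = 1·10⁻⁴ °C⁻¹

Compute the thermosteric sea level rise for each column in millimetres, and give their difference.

A 2.5×10⁻⁴ × 220 × 1.1 = 0.06050 m
A 0.19 × 870 × 2.4×10⁻⁴ = 0.039672 m
A total: 0.100172 m
B Layer 1: 0.91 × 1.7×10⁻⁴ × 100 = 0.01547 m
B Layer 2: 320 × 1.2×10⁻⁴ × 0.25 = 0.00960 m
B 1×10⁻⁴ × 0.41 × 1000 = 0.04100 m
B total: 0.06607 m
Difference: 0.100172 − 0.06607 = 0.034102 m

A: 100 mm; B: 66 mm; difference 34 mm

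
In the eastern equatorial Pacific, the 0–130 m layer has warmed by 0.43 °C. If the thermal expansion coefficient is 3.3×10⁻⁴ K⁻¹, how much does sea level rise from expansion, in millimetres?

Δh = αΔT·H = 3.3×10⁻⁴ × 0.43 × 130 = 0.018447 m

Δh ≈ 18.4 mm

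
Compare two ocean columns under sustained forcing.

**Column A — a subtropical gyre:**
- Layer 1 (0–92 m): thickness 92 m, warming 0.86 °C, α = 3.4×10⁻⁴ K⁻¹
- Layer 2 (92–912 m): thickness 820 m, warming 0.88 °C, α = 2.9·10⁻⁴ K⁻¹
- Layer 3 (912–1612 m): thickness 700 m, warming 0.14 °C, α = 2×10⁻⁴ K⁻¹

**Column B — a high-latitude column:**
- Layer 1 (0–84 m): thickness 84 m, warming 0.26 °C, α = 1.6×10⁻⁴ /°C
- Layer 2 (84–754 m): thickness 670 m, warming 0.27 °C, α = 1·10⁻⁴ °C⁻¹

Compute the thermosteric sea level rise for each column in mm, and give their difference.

A 92 × 0.86 × 3.4×10⁻⁴ = 0.0269008 m
A 0.88 × 820 × 2.9×10⁻⁴ = 0.209264 m
A 912–1612 m: 700 × 0.14 × 2×10⁻⁴ = 0.01960 m
A total: 0.2557648 m
B 0–84 m: 0.26 × 84 × 1.6×10⁻⁴ = 0.0034944 m
B Layer 2: 1×10⁻⁴ × 670 × 0.27 = 0.01809 m
B total: 0.0215844 m
Difference: 0.2557648 − 0.0215844 = 0.2341804 m

A: 256 mm; B: 21.6 mm; difference 234 mm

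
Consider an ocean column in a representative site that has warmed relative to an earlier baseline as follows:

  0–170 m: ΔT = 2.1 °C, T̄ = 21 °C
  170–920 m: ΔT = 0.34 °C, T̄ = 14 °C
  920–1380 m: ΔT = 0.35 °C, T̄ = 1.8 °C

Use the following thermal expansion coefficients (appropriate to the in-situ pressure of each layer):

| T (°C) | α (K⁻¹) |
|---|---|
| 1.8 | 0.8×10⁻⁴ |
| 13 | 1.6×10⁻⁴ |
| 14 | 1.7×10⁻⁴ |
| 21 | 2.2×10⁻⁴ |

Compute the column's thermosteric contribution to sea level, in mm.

about 130 mm

Layer 1 at 21 °C → α = 2.2×10⁻⁴ K⁻¹
Layer 2 at 14 °C → α = 1.7×10⁻⁴ K⁻¹
Layer 3 at 1.8 °C → α = 0.8×10⁻⁴ K⁻¹
0–170 m: 2.1 × 2.2×10⁻⁴ × 170 = 0.07854 m
Layer 2: 0.34 × 750 × 1.7×10⁻⁴ = 0.04335 m
0.35 × 460 × 0.8×10⁻⁴ = 0.01288 m
Δh = 0.07854 + 0.04335 + 0.01288 = 0.13477 m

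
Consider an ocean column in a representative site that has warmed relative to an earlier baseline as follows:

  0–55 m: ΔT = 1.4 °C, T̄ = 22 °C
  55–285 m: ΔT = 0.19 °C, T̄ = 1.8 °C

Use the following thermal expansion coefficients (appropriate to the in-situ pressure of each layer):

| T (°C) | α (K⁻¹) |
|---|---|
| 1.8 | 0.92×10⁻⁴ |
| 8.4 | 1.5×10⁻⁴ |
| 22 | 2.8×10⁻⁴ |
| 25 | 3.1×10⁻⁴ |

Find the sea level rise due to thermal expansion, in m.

Layer 1 at 22 °C → α = 2.8×10⁻⁴ K⁻¹
Layer 2 at 1.8 °C → α = 0.92×10⁻⁴ K⁻¹
0–55 m: 2.8×10⁻⁴ × 1.4 × 55 = 0.02156 m
0.92×10⁻⁴ × 0.19 × 230 = 0.0040204 m
Δh = 0.02156 + 0.0040204 = 0.0255804 m ≈ 0.0256 m

about 0.0256 m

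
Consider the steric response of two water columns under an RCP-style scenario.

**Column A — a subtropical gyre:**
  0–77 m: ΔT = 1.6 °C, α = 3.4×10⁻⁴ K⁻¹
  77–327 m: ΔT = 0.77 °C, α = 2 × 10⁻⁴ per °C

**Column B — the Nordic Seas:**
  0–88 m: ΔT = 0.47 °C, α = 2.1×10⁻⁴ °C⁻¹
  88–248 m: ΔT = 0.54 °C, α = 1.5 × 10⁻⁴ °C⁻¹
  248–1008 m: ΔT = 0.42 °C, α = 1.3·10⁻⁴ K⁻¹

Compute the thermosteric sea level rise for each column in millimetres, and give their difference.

A 0–77 m: 77 × 3.4×10⁻⁴ × 1.6 = 0.041888 m
A Layer 2: 250 × 2×10⁻⁴ × 0.77 = 0.03850 m
A total: 0.080388 m
B Layer 1: 2.1×10⁻⁴ × 88 × 0.47 = 0.0086856 m
B 88–248 m: 160 × 1.5×10⁻⁴ × 0.54 = 0.01296 m
B Layer 3: 1.3×10⁻⁴ × 0.42 × 760 = 0.041496 m
B total: 0.0631416 m
Difference: 0.080388 − 0.0631416 = 0.0172464 m

A: 80.4 mm; B: 63.1 mm; difference 17.2 mm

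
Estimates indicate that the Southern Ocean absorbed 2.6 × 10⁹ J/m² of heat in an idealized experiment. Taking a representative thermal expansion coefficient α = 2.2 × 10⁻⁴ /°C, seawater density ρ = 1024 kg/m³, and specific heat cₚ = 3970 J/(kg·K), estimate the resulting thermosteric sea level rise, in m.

Δh = 0.141 m

Δh = αQ/(ρcₚ) = 2.2×10⁻⁴ × 2.6×10⁹ / (1024 × 3970) ≈ 0.14070 m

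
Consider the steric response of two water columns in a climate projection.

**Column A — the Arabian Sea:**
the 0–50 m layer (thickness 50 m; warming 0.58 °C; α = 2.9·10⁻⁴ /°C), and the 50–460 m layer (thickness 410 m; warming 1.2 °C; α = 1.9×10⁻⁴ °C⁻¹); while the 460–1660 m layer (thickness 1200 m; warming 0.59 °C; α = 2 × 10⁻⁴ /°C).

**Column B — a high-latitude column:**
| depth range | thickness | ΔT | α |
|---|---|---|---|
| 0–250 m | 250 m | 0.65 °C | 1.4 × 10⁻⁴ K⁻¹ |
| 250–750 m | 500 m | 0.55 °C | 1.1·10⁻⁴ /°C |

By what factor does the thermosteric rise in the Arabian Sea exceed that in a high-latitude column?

A 0–50 m: 2.9×10⁻⁴ × 0.58 × 50 = 0.00841 m
A 50–460 m: 1.9×10⁻⁴ × 1.2 × 410 = 0.09348 m
A 0.59 × 1200 × 2×10⁻⁴ = 0.14160 m
A total: 0.24349 m
B Layer 1: 250 × 0.65 × 1.4×10⁻⁴ = 0.02275 m
B 500 × 1.1×10⁻⁴ × 0.55 = 0.03025 m
B total: 0.05300 m
Ratio: 0.24349 / 0.05300 ≈ 4.594

4.59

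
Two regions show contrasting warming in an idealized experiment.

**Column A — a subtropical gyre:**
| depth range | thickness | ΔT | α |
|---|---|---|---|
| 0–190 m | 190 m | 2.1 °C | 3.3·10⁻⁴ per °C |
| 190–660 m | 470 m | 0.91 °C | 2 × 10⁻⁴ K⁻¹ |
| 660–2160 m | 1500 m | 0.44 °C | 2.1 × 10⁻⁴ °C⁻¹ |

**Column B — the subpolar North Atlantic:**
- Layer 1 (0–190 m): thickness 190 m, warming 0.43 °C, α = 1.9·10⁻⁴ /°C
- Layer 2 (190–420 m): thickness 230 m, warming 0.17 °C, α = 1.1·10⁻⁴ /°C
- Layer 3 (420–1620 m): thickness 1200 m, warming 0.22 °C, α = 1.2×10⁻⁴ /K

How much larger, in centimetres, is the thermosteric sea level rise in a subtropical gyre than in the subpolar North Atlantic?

A Layer 1: 2.1 × 3.3×10⁻⁴ × 190 = 0.13167 m
A 0.91 × 2×10⁻⁴ × 470 = 0.08554 m
A 660–2160 m: 0.44 × 2.1×10⁻⁴ × 1500 = 0.13860 m
A total: 0.35581 m
B 0.43 × 190 × 1.9×10⁻⁴ = 0.015523 m
B Layer 2: 1.1×10⁻⁴ × 230 × 0.17 = 0.004301 m
B 420–1620 m: 1.2×10⁻⁴ × 0.22 × 1200 = 0.03168 m
B total: 0.051504 m
Difference: 0.35581 − 0.051504 = 0.304306 m

Δh_A − Δh_B ≈ 30 cm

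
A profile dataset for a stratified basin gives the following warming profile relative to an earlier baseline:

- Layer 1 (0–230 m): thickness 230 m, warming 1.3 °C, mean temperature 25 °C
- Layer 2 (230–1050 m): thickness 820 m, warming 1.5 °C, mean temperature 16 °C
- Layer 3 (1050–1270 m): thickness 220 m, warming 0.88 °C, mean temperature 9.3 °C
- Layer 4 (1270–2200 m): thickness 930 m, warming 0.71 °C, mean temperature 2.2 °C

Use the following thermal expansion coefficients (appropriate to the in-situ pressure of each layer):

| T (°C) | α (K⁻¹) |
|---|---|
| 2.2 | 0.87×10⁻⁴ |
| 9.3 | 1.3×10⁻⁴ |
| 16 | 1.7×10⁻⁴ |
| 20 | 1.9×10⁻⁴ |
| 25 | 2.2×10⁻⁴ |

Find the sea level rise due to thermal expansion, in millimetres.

357 mm of thermosteric rise

Layer 1 at 25 °C → α = 2.2×10⁻⁴ K⁻¹
Layer 2 at 16 °C → α = 1.7×10⁻⁴ K⁻¹
Layer 3 at 9.3 °C → α = 1.3×10⁻⁴ K⁻¹
Layer 4 at 2.2 °C → α = 0.87×10⁻⁴ K⁻¹
2.2×10⁻⁴ × 1.3 × 230 = 0.06578 m
Layer 2: 820 × 1.7×10⁻⁴ × 1.5 = 0.20910 m
0.88 × 1.3×10⁻⁴ × 220 = 0.025168 m
1270–2200 m: 930 × 0.71 × 0.87×10⁻⁴ = 0.0574461 m
Δh = 0.06578 + 0.20910 + 0.025168 + 0.0574461 = 0.3574941 m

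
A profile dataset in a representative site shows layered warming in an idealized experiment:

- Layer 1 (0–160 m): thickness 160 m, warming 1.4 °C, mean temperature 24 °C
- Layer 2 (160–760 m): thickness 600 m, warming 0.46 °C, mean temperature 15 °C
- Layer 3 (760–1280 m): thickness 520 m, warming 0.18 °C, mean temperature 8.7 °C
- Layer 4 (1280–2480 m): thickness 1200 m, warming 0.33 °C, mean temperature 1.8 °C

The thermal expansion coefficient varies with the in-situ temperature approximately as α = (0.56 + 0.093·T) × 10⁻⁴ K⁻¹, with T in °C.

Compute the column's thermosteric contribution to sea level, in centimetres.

Δh ≈ 16 cm

Layer 1: α = (0.56 + 0.093×24)×10⁻⁴ = 2.792×10⁻⁴ K⁻¹
Layer 2: α = (0.56 + 0.093×15)×10⁻⁴ = 1.955×10⁻⁴ K⁻¹
Layer 3: α = (0.56 + 0.093×8.7)×10⁻⁴ = 1.3691×10⁻⁴ K⁻¹
Layer 4: α = (0.56 + 0.093×1.8)×10⁻⁴ = 0.7274×10⁻⁴ K⁻¹
1.4 × 2.792×10⁻⁴ × 160 = 0.0625408 m
600 × 0.46 × 1.955×10⁻⁴ = 0.053958 m
760–1280 m: 0.18 × 1.3691×10⁻⁴ × 520 = 0.012814776 m
Layer 4: 1200 × 0.33 × 0.7274×10⁻⁴ = 0.02880504 m
Δh = 0.0625408 + 0.053958 + 0.012814776 + 0.02880504 = 0.158118616 m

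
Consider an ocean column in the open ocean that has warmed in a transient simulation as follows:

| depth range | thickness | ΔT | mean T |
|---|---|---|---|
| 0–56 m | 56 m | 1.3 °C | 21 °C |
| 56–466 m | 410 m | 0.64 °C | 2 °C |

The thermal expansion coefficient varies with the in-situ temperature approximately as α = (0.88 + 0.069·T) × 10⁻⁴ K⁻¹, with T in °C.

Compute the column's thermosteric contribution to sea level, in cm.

Layer 1: α = (0.88 + 0.069×21)×10⁻⁴ = 2.329×10⁻⁴ K⁻¹
Layer 2: α = (0.88 + 0.069×2)×10⁻⁴ = 1.018×10⁻⁴ K⁻¹
0–56 m: 2.329×10⁻⁴ × 56 × 1.3 = 0.01695512 m
Layer 2: 1.018×10⁻⁴ × 0.64 × 410 = 0.02671232 m
Δh = 0.01695512 + 0.02671232 = 0.04366744 m ≈ 4.37 cm

4.37 cm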